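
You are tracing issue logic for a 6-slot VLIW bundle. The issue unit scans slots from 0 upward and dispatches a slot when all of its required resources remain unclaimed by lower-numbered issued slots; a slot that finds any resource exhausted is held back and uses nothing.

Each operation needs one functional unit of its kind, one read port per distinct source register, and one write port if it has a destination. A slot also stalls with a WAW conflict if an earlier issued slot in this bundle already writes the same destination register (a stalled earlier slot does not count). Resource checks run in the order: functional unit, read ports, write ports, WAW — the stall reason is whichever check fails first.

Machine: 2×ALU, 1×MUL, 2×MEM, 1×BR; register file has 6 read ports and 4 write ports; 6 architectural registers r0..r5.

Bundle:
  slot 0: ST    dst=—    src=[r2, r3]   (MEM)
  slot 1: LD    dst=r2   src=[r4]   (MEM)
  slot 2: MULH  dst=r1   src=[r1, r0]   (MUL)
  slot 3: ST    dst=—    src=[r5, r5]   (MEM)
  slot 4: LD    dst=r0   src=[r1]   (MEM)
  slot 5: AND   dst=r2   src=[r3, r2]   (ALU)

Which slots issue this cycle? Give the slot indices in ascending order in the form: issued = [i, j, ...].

#0 MEM src=r2,r3 dispatched  <A:2 Mu:1 Ld:1 B:1 rd:4 wr:4>
#1 MEM src=r4 dispatched  <A:2 Mu:1 Ld:0 B:1 rd:3 wr:3>
#2 MUL src=r1,r0 dispatched  <A:2 Mu:0 Ld:0 B:1 rd:1 wr:2>
#3 MEM src=r5,r5 held:FU  <A:2 Mu:0 Ld:0 B:1 rd:1 wr:2>
#4 MEM src=r1 held:FU  <A:2 Mu:0 Ld:0 B:1 rd:1 wr:2>
#5 ALU src=r3,r2 held:RD_PORT  <A:2 Mu:0 Ld:0 B:1 rd:1 wr:2>

issued = [0, 1, 2]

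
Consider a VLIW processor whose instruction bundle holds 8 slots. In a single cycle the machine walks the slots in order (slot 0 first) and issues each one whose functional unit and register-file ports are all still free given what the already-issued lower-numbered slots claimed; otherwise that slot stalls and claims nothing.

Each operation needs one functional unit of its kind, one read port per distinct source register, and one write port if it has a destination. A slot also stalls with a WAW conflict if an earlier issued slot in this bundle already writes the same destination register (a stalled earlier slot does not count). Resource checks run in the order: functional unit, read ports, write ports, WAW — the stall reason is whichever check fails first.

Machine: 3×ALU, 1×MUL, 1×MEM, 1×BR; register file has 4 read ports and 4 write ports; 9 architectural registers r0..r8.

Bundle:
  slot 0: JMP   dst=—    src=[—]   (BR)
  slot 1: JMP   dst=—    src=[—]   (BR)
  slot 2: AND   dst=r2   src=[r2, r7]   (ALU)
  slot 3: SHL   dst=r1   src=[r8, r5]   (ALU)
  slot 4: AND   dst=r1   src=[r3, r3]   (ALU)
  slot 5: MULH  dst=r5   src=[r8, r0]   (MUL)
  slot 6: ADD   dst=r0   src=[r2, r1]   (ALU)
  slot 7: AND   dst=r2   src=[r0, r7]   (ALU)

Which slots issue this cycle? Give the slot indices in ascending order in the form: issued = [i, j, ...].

  0. BR ⇒ go  {3A/1Mu/1Ld/0B | 4r 4w}
  1. BR ⇒ no(FU)  {3A/1Mu/1Ld/0B | 4r 4w}
  2. ALU→r2 ⇒ go  {2A/1Mu/1Ld/0B | 2r 3w}
  3. ALU→r1 ⇒ go  {1A/1Mu/1Ld/0B | 0r 2w}
  4. ALU→r1 ⇒ no(RD_PORT)  {1A/1Mu/1Ld/0B | 0r 2w}
  5. MUL→r5 ⇒ no(RD_PORT)  {1A/1Mu/1Ld/0B | 0r 2w}
  6. ALU→r0 ⇒ no(RD_PORT)  {1A/1Mu/1Ld/0B | 0r 2w}
  7. ALU→r2 ⇒ no(RD_PORT)  {1A/1Mu/1Ld/0B | 0r 2w}

issued = [0, 2, 3]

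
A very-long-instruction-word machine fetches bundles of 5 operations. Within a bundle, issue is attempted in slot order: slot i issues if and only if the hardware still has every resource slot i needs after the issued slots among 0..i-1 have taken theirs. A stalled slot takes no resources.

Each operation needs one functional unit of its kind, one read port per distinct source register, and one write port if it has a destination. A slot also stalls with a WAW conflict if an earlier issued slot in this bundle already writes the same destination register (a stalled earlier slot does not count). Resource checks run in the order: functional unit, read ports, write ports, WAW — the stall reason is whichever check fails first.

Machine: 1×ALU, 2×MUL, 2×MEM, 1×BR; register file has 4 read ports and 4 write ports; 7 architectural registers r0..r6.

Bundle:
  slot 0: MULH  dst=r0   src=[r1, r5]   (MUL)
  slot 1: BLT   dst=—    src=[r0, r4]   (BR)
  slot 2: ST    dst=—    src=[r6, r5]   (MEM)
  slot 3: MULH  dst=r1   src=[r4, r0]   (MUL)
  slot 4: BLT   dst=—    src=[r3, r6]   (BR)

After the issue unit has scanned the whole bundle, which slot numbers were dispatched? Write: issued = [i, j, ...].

issued = [0, 1]

[0] MUL needs rd=2 wr=1: ok; after: ALU=1 MUL=1 MEM=2 BR=1, R=2, W=3
[1] BR needs rd=2 wr=0: ok; after: ALU=1 MUL=1 MEM=2 BR=0, R=0, W=3
[2] MEM needs rd=2 wr=0: RD_PORT; after: ALU=1 MUL=1 MEM=2 BR=0, R=0, W=3
[3] MUL needs rd=2 wr=1: RD_PORT; after: ALU=1 MUL=1 MEM=2 BR=0, R=0, W=3
[4] BR needs rd=2 wr=0: FU; after: ALU=1 MUL=1 MEM=2 BR=0, R=0, W=3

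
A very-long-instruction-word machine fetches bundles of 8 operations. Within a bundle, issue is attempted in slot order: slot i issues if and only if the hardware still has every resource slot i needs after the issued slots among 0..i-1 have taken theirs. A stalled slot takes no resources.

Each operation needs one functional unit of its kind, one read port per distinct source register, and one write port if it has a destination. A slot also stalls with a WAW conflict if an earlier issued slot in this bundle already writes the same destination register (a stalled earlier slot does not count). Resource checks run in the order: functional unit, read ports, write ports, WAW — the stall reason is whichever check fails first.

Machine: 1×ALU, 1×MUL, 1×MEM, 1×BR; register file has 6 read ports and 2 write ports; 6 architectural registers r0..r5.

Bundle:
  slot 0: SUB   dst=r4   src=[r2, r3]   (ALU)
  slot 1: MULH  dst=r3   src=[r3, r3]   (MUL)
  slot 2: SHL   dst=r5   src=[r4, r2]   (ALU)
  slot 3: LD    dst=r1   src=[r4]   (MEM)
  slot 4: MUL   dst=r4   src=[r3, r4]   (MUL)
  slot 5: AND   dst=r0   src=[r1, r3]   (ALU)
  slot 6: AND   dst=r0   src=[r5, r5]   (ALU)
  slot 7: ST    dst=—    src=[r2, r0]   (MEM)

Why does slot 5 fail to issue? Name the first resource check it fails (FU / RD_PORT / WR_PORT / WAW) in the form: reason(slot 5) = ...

  0. ALU→r4 ⇒ go  {0A/1Mu/1Ld/1B | 4r 1w}
  1. MUL→r3 ⇒ go  {0A/0Mu/1Ld/1B | 3r 0w}
  2. ALU→r5 ⇒ no(FU)  {0A/0Mu/1Ld/1B | 3r 0w}
  3. MEM→r1 ⇒ no(WR_PORT)  {0A/0Mu/1Ld/1B | 3r 0w}
  4. MUL→r4 ⇒ no(FU)  {0A/0Mu/1Ld/1B | 3r 0w}
  5. ALU→r0 ⇒ no(FU)  {0A/0Mu/1Ld/1B | 3r 0w}
  6. ALU→r0 ⇒ no(FU)  {0A/0Mu/1Ld/1B | 3r 0w}
  7. MEM ⇒ go  {0A/0Mu/0Ld/1B | 1r 0w}

reason(slot 5) = FU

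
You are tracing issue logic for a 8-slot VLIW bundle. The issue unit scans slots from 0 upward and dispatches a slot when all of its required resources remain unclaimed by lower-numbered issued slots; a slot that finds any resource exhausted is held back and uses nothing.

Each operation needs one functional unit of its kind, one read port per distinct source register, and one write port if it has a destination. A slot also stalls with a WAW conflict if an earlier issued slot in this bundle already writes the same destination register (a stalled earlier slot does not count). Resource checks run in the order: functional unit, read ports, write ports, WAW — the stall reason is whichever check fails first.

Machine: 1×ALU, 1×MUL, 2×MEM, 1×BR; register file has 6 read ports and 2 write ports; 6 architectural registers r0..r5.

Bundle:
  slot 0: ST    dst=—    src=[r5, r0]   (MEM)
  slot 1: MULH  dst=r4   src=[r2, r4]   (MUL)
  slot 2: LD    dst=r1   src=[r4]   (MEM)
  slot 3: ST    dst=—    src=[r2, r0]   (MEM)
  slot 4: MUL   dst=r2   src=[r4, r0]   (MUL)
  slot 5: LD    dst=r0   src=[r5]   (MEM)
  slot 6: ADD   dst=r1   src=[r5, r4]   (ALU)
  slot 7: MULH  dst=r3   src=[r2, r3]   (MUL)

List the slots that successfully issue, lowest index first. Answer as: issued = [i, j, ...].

issued = [0, 1, 2]

slot 0 (MEM): ISSUE — free A1,Mu1,Ld1,B1 rp4 wp2
slot 1 (MUL): ISSUE — free A1,Mu0,Ld1,B1 rp2 wp1
slot 2 (MEM): ISSUE — free A1,Mu0,Ld0,B1 rp1 wp0
slot 3 (MEM): stall FU — free A1,Mu0,Ld0,B1 rp1 wp0
slot 4 (MUL): stall FU — free A1,Mu0,Ld0,B1 rp1 wp0
slot 5 (MEM): stall FU — free A1,Mu0,Ld0,B1 rp1 wp0
slot 6 (ALU): stall RD_PORT — free A1,Mu0,Ld0,B1 rp1 wp0
slot 7 (MUL): stall FU — free A1,Mu0,Ld0,B1 rp1 wp0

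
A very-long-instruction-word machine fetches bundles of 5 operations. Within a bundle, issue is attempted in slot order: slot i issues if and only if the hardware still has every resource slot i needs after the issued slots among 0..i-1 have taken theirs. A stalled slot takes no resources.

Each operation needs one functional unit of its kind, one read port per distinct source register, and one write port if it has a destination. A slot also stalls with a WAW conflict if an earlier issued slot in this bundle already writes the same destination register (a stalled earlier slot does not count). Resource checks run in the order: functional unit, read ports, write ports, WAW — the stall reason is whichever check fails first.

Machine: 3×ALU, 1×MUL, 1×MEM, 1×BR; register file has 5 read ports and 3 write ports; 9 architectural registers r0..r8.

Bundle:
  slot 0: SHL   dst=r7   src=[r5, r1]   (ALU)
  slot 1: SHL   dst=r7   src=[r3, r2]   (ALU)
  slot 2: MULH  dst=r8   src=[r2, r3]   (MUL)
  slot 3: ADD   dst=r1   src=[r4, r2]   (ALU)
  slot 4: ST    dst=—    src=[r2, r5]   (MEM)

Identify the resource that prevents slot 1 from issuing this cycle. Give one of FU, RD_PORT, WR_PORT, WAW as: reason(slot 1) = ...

(0) want 1×ALU +2rd +1wr — yes → AL2|MU1|ME1|BR1|rd3|wr2
(1) want 1×ALU +2rd +1wr — WAW → AL2|MU1|ME1|BR1|rd3|wr2
(2) want 1×MUL +2rd +1wr — yes → AL2|MU0|ME1|BR1|rd1|wr1
(3) want 1×ALU +2rd +1wr — RD_PORT → AL2|MU0|ME1|BR1|rd1|wr1
(4) want 1×MEM +2rd +0wr — RD_PORT → AL2|MU0|ME1|BR1|rd1|wr1

reason(slot 1) = WAW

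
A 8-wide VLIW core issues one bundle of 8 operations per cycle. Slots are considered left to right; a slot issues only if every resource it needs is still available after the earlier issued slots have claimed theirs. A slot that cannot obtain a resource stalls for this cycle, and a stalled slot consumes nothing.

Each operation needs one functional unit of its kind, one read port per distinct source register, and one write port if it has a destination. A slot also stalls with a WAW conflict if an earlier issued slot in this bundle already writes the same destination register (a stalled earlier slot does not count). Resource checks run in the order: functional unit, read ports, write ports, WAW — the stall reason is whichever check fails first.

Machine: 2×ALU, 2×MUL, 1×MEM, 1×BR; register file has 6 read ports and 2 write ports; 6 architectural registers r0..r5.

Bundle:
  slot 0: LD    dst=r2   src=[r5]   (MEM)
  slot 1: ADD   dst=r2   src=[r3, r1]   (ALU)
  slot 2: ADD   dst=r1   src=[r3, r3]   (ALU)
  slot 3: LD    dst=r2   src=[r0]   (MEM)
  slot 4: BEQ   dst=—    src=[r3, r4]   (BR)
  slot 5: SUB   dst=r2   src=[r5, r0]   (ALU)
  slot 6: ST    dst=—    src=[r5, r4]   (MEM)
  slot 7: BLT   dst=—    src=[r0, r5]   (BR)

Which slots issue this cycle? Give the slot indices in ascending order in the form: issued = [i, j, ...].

issued = [0, 2, 4]

[0] MEM needs rd=1 wr=1: ok; after: ALU=2 MUL=2 MEM=0 BR=1, R=5, W=1
[1] ALU needs rd=2 wr=1: WAW; after: ALU=2 MUL=2 MEM=0 BR=1, R=5, W=1
[2] ALU needs rd=1 wr=1: ok; after: ALU=1 MUL=2 MEM=0 BR=1, R=4, W=0
[3] MEM needs rd=1 wr=1: FU; after: ALU=1 MUL=2 MEM=0 BR=1, R=4, W=0
[4] BR needs rd=2 wr=0: ok; after: ALU=1 MUL=2 MEM=0 BR=0, R=2, W=0
[5] ALU needs rd=2 wr=1: WR_PORT; after: ALU=1 MUL=2 MEM=0 BR=0, R=2, W=0
[6] MEM needs rd=2 wr=0: FU; after: ALU=1 MUL=2 MEM=0 BR=0, R=2, W=0
[7] BR needs rd=2 wr=0: FU; after: ALU=1 MUL=2 MEM=0 BR=0, R=2, W=0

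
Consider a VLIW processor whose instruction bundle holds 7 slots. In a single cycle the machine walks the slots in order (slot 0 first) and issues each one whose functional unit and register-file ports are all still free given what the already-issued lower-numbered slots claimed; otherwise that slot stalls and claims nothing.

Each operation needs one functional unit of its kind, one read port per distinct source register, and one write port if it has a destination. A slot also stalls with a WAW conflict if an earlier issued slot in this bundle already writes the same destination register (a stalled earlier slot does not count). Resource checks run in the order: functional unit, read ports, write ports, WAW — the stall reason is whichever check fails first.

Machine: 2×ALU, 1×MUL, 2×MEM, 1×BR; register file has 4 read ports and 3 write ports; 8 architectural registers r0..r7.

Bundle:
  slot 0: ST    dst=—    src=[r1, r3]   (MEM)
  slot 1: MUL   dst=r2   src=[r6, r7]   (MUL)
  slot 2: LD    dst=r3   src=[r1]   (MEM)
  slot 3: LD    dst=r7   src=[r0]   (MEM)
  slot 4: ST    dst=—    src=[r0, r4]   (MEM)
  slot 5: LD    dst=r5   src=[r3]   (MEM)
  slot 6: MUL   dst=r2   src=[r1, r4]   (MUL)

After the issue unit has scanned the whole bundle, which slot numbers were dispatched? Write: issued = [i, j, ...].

(0) want 1×MEM +2rd +0wr — yes → AL2|MU1|ME1|BR1|rd2|wr3
(1) want 1×MUL +2rd +1wr — yes → AL2|MU0|ME1|BR1|rd0|wr2
(2) want 1×MEM +1rd +1wr — RD_PORT → AL2|MU0|ME1|BR1|rd0|wr2
(3) want 1×MEM +1rd +1wr — RD_PORT → AL2|MU0|ME1|BR1|rd0|wr2
(4) want 1×MEM +2rd +0wr — RD_PORT → AL2|MU0|ME1|BR1|rd0|wr2
(5) want 1×MEM +1rd +1wr — RD_PORT → AL2|MU0|ME1|BR1|rd0|wr2
(6) want 1×MUL +2rd +1wr — FU → AL2|MU0|ME1|BR1|rd0|wr2

issued = [0, 1]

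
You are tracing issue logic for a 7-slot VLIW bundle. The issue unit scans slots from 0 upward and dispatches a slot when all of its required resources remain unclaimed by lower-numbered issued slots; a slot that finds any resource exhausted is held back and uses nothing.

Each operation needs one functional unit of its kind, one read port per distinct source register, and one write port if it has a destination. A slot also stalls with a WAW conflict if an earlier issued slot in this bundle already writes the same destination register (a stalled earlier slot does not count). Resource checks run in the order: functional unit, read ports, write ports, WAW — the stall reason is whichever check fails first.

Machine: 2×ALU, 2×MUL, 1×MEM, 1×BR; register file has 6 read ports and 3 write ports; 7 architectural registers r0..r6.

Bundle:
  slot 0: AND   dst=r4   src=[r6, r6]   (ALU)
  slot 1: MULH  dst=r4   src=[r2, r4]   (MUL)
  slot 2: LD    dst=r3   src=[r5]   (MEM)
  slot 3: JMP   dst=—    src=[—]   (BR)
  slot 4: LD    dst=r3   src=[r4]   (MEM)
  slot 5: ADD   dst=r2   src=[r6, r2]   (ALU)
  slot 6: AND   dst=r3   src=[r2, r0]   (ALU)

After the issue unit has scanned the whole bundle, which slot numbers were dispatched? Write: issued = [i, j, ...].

(0) want 1×ALU +1rd +1wr — yes → AL1|MU2|ME1|BR1|rd5|wr2
(1) want 1×MUL +2rd +1wr — WAW → AL1|MU2|ME1|BR1|rd5|wr2
(2) want 1×MEM +1rd +1wr — yes → AL1|MU2|ME0|BR1|rd4|wr1
(3) want 1×BR +0rd +0wr — yes → AL1|MU2|ME0|BR0|rd4|wr1
(4) want 1×MEM +1rd +1wr — FU → AL1|MU2|ME0|BR0|rd4|wr1
(5) want 1×ALU +2rd +1wr — yes → AL0|MU2|ME0|BR0|rd2|wr0
(6) want 1×ALU +2rd +1wr — FU → AL0|MU2|ME0|BR0|rd2|wr0

issued = [0, 2, 3, 5]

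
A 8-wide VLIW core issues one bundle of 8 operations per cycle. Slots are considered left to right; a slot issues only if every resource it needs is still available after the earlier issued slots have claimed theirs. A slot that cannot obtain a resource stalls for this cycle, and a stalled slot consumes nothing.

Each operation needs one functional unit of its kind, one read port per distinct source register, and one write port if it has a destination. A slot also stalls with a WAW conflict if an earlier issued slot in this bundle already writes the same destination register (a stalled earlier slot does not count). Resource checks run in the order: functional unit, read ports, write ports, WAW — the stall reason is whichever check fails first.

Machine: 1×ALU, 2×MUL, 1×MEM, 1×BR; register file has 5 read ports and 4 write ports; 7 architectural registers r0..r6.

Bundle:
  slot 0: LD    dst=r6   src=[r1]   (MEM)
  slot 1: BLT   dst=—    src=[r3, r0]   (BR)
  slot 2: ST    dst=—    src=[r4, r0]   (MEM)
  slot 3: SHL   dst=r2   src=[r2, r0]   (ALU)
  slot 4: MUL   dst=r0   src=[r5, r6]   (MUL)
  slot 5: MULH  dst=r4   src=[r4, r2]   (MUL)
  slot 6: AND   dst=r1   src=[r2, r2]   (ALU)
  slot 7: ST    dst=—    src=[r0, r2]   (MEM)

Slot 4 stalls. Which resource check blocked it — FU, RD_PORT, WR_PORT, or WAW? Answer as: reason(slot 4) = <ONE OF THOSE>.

reason(slot 4) = RD_PORT

slot 0 (MEM): ISSUE — free A1,Mu2,Ld0,B1 rp4 wp3
slot 1 (BR): ISSUE — free A1,Mu2,Ld0,B0 rp2 wp3
slot 2 (MEM): stall FU — free A1,Mu2,Ld0,B0 rp2 wp3
slot 3 (ALU): ISSUE — free A0,Mu2,Ld0,B0 rp0 wp2
slot 4 (MUL): stall RD_PORT — free A0,Mu2,Ld0,B0 rp0 wp2
slot 5 (MUL): stall RD_PORT — free A0,Mu2,Ld0,B0 rp0 wp2
slot 6 (ALU): stall FU — free A0,Mu2,Ld0,B0 rp0 wp2
slot 7 (MEM): stall FU — free A0,Mu2,Ld0,B0 rp0 wp2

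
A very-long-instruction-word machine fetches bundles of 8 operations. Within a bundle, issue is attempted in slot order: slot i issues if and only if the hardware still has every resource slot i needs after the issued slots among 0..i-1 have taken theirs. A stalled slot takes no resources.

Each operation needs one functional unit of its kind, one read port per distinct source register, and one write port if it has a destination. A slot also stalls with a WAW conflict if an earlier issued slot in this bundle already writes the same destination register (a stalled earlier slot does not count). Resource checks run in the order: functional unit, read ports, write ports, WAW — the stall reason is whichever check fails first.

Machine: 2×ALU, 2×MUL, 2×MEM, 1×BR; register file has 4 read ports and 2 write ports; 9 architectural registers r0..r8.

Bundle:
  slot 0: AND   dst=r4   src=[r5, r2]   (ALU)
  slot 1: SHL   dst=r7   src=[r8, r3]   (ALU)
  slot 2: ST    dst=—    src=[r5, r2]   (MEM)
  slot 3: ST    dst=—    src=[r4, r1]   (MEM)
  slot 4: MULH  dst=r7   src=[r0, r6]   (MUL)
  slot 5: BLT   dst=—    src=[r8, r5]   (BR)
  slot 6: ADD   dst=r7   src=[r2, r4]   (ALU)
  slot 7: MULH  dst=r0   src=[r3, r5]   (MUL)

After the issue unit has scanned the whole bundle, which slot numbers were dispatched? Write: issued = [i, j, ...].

issued = [0, 1]

[0] ALU needs rd=2 wr=1: ok; after: ALU=1 MUL=2 MEM=2 BR=1, R=2, W=1
[1] ALU needs rd=2 wr=1: ok; after: ALU=0 MUL=2 MEM=2 BR=1, R=0, W=0
[2] MEM needs rd=2 wr=0: RD_PORT; after: ALU=0 MUL=2 MEM=2 BR=1, R=0, W=0
[3] MEM needs rd=2 wr=0: RD_PORT; after: ALU=0 MUL=2 MEM=2 BR=1, R=0, W=0
[4] MUL needs rd=2 wr=1: RD_PORT; after: ALU=0 MUL=2 MEM=2 BR=1, R=0, W=0
[5] BR needs rd=2 wr=0: RD_PORT; after: ALU=0 MUL=2 MEM=2 BR=1, R=0, W=0
[6] ALU needs rd=2 wr=1: FU; after: ALU=0 MUL=2 MEM=2 BR=1, R=0, W=0
[7] MUL needs rd=2 wr=1: RD_PORT; after: ALU=0 MUL=2 MEM=2 BR=1, R=0, W=0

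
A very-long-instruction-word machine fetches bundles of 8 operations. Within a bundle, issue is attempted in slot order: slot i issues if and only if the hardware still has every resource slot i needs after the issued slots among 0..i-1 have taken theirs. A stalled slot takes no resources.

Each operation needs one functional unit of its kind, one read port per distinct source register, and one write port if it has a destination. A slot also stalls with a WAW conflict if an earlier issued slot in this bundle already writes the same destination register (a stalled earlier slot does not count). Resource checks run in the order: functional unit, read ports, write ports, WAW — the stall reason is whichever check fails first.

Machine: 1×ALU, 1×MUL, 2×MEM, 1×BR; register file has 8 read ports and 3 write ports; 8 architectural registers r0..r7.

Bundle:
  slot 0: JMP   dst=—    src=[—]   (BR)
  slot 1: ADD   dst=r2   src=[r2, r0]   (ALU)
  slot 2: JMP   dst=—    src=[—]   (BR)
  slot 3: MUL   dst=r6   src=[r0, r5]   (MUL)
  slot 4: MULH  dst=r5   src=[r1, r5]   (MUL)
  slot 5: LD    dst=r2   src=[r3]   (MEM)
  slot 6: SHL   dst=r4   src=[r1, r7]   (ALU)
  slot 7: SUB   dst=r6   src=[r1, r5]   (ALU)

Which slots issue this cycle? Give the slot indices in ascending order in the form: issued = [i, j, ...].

  0. BR ⇒ go  {1A/1Mu/2Ld/0B | 8r 3w}
  1. ALU→r2 ⇒ go  {0A/1Mu/2Ld/0B | 6r 2w}
  2. BR ⇒ no(FU)  {0A/1Mu/2Ld/0B | 6r 2w}
  3. MUL→r6 ⇒ go  {0A/0Mu/2Ld/0B | 4r 1w}
  4. MUL→r5 ⇒ no(FU)  {0A/0Mu/2Ld/0B | 4r 1w}
  5. MEM→r2 ⇒ no(WAW)  {0A/0Mu/2Ld/0B | 4r 1w}
  6. ALU→r4 ⇒ no(FU)  {0A/0Mu/2Ld/0B | 4r 1w}
  7. ALU→r6 ⇒ no(FU)  {0A/0Mu/2Ld/0B | 4r 1w}

issued = [0, 1, 3]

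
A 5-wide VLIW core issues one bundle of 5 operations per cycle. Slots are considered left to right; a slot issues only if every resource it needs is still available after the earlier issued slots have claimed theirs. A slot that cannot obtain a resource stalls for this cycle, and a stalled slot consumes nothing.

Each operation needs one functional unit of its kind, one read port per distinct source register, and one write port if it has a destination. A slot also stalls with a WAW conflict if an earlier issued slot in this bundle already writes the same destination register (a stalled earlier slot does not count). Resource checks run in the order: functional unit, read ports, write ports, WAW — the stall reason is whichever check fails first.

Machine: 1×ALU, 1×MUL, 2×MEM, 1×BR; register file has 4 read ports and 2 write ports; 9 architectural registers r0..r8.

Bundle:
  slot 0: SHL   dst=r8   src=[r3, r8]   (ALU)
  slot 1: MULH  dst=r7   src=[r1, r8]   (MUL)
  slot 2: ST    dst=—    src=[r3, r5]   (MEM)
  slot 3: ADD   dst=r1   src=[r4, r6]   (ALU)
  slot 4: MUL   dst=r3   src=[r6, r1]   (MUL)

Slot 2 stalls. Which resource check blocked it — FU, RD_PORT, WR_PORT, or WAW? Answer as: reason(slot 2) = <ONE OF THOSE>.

  0. ALU→r8 ⇒ go  {0A/1Mu/2Ld/1B | 2r 1w}
  1. MUL→r7 ⇒ go  {0A/0Mu/2Ld/1B | 0r 0w}
  2. MEM ⇒ no(RD_PORT)  {0A/0Mu/2Ld/1B | 0r 0w}
  3. ALU→r1 ⇒ no(FU)  {0A/0Mu/2Ld/1B | 0r 0w}
  4. MUL→r3 ⇒ no(FU)  {0A/0Mu/2Ld/1B | 0r 0w}

reason(slot 2) = RD_PORT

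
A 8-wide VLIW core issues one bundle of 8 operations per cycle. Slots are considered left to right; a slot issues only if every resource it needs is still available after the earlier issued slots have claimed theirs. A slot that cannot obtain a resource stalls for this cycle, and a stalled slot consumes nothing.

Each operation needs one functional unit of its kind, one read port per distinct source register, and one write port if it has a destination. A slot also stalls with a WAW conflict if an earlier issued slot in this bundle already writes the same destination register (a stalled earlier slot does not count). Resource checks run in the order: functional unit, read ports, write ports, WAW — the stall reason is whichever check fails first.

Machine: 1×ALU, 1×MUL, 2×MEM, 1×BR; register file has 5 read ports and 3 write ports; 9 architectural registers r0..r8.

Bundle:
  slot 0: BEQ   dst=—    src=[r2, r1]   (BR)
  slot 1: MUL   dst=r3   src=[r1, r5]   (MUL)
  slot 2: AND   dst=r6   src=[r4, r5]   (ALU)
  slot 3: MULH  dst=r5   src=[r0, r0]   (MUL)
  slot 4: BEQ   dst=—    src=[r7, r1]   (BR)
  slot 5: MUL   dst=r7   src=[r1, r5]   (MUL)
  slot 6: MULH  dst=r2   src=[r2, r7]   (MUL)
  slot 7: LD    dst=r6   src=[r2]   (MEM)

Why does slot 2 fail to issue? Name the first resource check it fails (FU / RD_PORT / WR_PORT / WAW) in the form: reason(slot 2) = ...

reason(slot 2) = RD_PORT

slot 0 (BR): ISSUE — free A1,Mu1,Ld2,B0 rp3 wp3
slot 1 (MUL): ISSUE — free A1,Mu0,Ld2,B0 rp1 wp2
slot 2 (ALU): stall RD_PORT — free A1,Mu0,Ld2,B0 rp1 wp2
slot 3 (MUL): stall FU — free A1,Mu0,Ld2,B0 rp1 wp2
slot 4 (BR): stall FU — free A1,Mu0,Ld2,B0 rp1 wp2
slot 5 (MUL): stall FU — free A1,Mu0,Ld2,B0 rp1 wp2
slot 6 (MUL): stall FU — free A1,Mu0,Ld2,B0 rp1 wp2
slot 7 (MEM): ISSUE — free A1,Mu0,Ld1,B0 rp0 wp1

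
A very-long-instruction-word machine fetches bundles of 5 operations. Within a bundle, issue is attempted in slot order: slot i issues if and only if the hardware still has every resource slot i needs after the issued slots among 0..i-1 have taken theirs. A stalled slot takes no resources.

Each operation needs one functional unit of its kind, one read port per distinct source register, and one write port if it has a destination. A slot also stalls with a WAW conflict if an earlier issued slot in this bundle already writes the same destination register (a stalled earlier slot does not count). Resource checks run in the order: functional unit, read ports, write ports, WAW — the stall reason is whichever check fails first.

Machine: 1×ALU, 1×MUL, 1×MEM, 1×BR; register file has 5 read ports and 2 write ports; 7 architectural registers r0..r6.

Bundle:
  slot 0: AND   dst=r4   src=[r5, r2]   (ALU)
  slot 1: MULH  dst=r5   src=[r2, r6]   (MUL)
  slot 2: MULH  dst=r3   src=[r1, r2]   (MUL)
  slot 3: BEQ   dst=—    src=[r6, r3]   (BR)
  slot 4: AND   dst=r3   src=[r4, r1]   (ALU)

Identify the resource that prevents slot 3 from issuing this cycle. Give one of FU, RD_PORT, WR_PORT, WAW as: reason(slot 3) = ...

  0. ALU→r4 ⇒ go  {0A/1Mu/1Ld/1B | 3r 1w}
  1. MUL→r5 ⇒ go  {0A/0Mu/1Ld/1B | 1r 0w}
  2. MUL→r3 ⇒ no(FU)  {0A/0Mu/1Ld/1B | 1r 0w}
  3. BR ⇒ no(RD_PORT)  {0A/0Mu/1Ld/1B | 1r 0w}
  4. ALU→r3 ⇒ no(FU)  {0A/0Mu/1Ld/1B | 1r 0w}

reason(slot 3) = RD_PORT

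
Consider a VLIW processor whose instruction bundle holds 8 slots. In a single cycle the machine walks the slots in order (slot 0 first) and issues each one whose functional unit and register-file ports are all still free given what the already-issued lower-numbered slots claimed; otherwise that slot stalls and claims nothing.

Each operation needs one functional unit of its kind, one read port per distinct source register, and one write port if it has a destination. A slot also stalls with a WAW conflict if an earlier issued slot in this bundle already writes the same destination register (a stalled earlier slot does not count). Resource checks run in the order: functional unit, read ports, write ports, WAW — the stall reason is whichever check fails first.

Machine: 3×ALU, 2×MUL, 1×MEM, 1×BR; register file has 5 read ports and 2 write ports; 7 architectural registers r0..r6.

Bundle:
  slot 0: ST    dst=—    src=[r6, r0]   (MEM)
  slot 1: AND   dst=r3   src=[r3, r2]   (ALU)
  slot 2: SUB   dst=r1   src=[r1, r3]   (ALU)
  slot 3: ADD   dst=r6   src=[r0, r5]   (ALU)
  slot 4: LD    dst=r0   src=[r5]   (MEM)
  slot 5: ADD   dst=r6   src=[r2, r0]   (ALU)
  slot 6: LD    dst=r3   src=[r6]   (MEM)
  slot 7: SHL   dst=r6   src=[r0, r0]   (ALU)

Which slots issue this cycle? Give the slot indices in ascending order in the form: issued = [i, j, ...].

issued = [0, 1, 7]

slot 0 (MEM): ISSUE — free A3,Mu2,Ld0,B1 rp3 wp2
slot 1 (ALU): ISSUE — free A2,Mu2,Ld0,B1 rp1 wp1
slot 2 (ALU): stall RD_PORT — free A2,Mu2,Ld0,B1 rp1 wp1
slot 3 (ALU): stall RD_PORT — free A2,Mu2,Ld0,B1 rp1 wp1
slot 4 (MEM): stall FU — free A2,Mu2,Ld0,B1 rp1 wp1
slot 5 (ALU): stall RD_PORT — free A2,Mu2,Ld0,B1 rp1 wp1
slot 6 (MEM): stall FU — free A2,Mu2,Ld0,B1 rp1 wp1
slot 7 (ALU): ISSUE — free A1,Mu2,Ld0,B1 rp0 wp0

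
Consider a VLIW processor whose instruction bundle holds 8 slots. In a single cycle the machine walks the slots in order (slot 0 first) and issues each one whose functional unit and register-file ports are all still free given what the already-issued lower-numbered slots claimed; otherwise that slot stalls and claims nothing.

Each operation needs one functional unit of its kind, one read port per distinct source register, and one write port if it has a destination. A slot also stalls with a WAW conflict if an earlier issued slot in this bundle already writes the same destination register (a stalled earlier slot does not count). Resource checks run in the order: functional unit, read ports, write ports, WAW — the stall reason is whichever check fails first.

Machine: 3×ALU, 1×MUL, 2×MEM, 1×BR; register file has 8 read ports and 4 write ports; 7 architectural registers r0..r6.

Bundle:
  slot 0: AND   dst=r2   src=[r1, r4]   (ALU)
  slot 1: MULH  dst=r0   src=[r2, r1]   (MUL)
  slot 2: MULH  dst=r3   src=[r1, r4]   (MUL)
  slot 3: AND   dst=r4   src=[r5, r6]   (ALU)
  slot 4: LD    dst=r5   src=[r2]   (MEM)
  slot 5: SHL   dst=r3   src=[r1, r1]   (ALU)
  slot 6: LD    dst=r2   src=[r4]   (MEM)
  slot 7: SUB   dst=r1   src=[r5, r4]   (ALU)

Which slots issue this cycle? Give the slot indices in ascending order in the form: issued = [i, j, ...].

(0) want 1×ALU +2rd +1wr — yes → AL2|MU1|ME2|BR1|rd6|wr3
(1) want 1×MUL +2rd +1wr — yes → AL2|MU0|ME2|BR1|rd4|wr2
(2) want 1×MUL +2rd +1wr — FU → AL2|MU0|ME2|BR1|rd4|wr2
(3) want 1×ALU +2rd +1wr — yes → AL1|MU0|ME2|BR1|rd2|wr1
(4) want 1×MEM +1rd +1wr — yes → AL1|MU0|ME1|BR1|rd1|wr0
(5) want 1×ALU +1rd +1wr — WR_PORT → AL1|MU0|ME1|BR1|rd1|wr0
(6) want 1×MEM +1rd +1wr — WR_PORT → AL1|MU0|ME1|BR1|rd1|wr0
(7) want 1×ALU +2rd +1wr — RD_PORT → AL1|MU0|ME1|BR1|rd1|wr0

issued = [0, 1, 3, 4]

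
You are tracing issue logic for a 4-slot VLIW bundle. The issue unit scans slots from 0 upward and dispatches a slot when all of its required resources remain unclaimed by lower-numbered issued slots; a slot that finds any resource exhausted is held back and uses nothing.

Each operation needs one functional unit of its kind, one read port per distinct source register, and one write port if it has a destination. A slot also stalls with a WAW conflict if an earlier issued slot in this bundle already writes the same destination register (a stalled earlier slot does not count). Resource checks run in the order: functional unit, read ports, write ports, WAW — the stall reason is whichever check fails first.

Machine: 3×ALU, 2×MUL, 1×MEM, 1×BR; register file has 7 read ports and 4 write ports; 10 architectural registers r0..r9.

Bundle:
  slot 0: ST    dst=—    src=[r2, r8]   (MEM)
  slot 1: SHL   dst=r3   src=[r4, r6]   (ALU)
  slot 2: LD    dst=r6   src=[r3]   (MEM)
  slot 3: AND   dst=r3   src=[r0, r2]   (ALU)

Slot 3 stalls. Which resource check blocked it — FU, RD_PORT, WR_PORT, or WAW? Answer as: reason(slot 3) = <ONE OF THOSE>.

reason(slot 3) = WAW

[0] MEM needs rd=2 wr=0: ok; after: ALU=3 MUL=2 MEM=0 BR=1, R=5, W=4
[1] ALU needs rd=2 wr=1: ok; after: ALU=2 MUL=2 MEM=0 BR=1, R=3, W=3
[2] MEM needs rd=1 wr=1: FU; after: ALU=2 MUL=2 MEM=0 BR=1, R=3, W=3
[3] ALU needs rd=2 wr=1: WAW; after: ALU=2 MUL=2 MEM=0 BR=1, R=3, W=3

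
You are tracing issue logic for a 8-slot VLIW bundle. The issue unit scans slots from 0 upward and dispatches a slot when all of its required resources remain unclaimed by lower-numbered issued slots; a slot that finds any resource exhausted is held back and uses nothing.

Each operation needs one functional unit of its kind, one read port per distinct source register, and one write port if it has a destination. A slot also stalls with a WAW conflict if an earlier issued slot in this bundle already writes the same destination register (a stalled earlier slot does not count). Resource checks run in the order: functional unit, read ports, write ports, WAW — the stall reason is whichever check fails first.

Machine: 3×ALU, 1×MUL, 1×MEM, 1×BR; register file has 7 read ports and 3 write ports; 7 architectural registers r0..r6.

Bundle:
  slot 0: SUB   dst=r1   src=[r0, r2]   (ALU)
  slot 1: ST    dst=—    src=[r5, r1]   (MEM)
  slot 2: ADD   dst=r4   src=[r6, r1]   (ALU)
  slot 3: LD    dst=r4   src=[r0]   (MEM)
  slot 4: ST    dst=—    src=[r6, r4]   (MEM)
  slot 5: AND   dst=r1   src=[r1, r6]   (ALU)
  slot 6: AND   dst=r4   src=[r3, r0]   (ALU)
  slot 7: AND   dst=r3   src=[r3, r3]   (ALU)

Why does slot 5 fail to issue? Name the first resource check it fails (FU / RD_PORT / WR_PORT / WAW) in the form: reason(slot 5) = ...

(0) want 1×ALU +2rd +1wr — yes → AL2|MU1|ME1|BR1|rd5|wr2
(1) want 1×MEM +2rd +0wr — yes → AL2|MU1|ME0|BR1|rd3|wr2
(2) want 1×ALU +2rd +1wr — yes → AL1|MU1|ME0|BR1|rd1|wr1
(3) want 1×MEM +1rd +1wr — FU → AL1|MU1|ME0|BR1|rd1|wr1
(4) want 1×MEM +2rd +0wr — FU → AL1|MU1|ME0|BR1|rd1|wr1
(5) want 1×ALU +2rd +1wr — RD_PORT → AL1|MU1|ME0|BR1|rd1|wr1
(6) want 1×ALU +2rd +1wr — RD_PORT → AL1|MU1|ME0|BR1|rd1|wr1
(7) want 1×ALU +1rd +1wr — yes → AL0|MU1|ME0|BR1|rd0|wr0

reason(slot 5) = RD_PORT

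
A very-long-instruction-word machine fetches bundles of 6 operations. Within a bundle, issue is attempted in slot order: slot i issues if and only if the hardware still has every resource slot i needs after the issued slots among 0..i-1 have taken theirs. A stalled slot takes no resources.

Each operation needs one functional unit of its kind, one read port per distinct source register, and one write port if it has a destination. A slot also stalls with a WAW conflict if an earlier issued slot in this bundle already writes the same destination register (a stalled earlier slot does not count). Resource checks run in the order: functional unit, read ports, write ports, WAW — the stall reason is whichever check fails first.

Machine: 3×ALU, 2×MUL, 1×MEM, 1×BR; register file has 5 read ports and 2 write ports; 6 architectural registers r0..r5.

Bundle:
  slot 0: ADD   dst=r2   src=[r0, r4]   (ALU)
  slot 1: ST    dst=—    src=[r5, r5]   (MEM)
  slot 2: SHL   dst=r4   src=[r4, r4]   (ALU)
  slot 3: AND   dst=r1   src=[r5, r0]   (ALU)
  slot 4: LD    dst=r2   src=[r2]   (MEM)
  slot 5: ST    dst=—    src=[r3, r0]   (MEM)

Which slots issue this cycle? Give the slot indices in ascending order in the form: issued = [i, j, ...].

(0) want 1×ALU +2rd +1wr — yes → AL2|MU2|ME1|BR1|rd3|wr1
(1) want 1×MEM +1rd +0wr — yes → AL2|MU2|ME0|BR1|rd2|wr1
(2) want 1×ALU +1rd +1wr — yes → AL1|MU2|ME0|BR1|rd1|wr0
(3) want 1×ALU +2rd +1wr — RD_PORT → AL1|MU2|ME0|BR1|rd1|wr0
(4) want 1×MEM +1rd +1wr — FU → AL1|MU2|ME0|BR1|rd1|wr0
(5) want 1×MEM +2rd +0wr — FU → AL1|MU2|ME0|BR1|rd1|wr0

issued = [0, 1, 2]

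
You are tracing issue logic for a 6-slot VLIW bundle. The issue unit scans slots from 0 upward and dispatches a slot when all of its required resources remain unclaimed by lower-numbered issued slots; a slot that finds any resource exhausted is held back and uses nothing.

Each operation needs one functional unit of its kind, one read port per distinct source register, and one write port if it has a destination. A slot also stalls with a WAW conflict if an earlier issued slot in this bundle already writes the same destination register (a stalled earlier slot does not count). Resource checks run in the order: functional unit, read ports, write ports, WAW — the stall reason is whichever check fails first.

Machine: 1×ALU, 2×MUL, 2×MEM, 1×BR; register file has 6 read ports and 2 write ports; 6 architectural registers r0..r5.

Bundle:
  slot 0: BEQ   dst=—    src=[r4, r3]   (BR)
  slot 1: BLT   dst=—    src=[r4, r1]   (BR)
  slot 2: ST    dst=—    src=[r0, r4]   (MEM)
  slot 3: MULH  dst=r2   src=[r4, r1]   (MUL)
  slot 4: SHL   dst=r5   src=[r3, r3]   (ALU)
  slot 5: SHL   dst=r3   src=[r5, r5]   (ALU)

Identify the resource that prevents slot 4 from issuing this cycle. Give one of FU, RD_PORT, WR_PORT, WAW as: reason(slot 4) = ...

reason(slot 4) = RD_PORT

(0) want 1×BR +2rd +0wr — yes → AL1|MU2|ME2|BR0|rd4|wr2
(1) want 1×BR +2rd +0wr — FU → AL1|MU2|ME2|BR0|rd4|wr2
(2) want 1×MEM +2rd +0wr — yes → AL1|MU2|ME1|BR0|rd2|wr2
(3) want 1×MUL +2rd +1wr — yes → AL1|MU1|ME1|BR0|rd0|wr1
(4) want 1×ALU +1rd +1wr — RD_PORT → AL1|MU1|ME1|BR0|rd0|wr1
(5) want 1×ALU +1rd +1wr — RD_PORT → AL1|MU1|ME1|BR0|rd0|wr1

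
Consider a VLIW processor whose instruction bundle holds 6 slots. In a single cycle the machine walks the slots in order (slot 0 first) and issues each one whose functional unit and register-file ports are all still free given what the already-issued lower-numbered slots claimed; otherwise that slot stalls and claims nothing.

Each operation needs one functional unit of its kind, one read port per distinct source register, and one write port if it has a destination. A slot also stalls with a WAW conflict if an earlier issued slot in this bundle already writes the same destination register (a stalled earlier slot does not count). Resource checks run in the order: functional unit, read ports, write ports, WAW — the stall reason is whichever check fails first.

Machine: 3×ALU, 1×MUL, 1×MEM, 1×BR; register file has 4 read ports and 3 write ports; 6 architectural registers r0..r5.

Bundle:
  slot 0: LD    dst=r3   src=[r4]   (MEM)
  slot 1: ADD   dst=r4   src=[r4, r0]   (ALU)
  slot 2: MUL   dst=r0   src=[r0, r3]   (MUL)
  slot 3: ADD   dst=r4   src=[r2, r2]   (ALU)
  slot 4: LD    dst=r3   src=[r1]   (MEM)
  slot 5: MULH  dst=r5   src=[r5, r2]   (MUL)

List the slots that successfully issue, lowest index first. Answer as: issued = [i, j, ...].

issued = [0, 1]

  0. MEM→r3 ⇒ go  {3A/1Mu/0Ld/1B | 3r 2w}
  1. ALU→r4 ⇒ go  {2A/1Mu/0Ld/1B | 1r 1w}
  2. MUL→r0 ⇒ no(RD_PORT)  {2A/1Mu/0Ld/1B | 1r 1w}
  3. ALU→r4 ⇒ no(WAW)  {2A/1Mu/0Ld/1B | 1r 1w}
  4. MEM→r3 ⇒ no(FU)  {2A/1Mu/0Ld/1B | 1r 1w}
  5. MUL→r5 ⇒ no(RD_PORT)  {2A/1Mu/0Ld/1B | 1r 1w}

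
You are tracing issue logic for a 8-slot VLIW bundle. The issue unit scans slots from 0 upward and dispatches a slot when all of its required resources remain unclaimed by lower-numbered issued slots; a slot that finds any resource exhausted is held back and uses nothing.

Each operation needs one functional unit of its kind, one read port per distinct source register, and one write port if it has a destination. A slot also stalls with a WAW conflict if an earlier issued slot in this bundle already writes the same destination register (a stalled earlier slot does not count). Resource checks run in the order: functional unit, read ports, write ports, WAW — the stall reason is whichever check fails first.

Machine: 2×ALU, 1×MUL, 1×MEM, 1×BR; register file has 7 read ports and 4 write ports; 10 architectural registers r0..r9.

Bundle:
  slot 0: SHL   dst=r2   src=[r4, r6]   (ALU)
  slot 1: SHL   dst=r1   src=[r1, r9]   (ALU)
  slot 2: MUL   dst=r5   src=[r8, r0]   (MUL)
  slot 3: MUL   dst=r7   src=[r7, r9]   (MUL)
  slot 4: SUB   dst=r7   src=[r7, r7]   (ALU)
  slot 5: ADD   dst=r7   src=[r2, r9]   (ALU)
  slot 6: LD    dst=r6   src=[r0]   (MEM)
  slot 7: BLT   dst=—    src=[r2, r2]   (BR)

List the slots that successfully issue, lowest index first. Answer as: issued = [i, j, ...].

  0. ALU→r2 ⇒ go  {1A/1Mu/1Ld/1B | 5r 3w}
  1. ALU→r1 ⇒ go  {0A/1Mu/1Ld/1B | 3r 2w}
  2. MUL→r5 ⇒ go  {0A/0Mu/1Ld/1B | 1r 1w}
  3. MUL→r7 ⇒ no(FU)  {0A/0Mu/1Ld/1B | 1r 1w}
  4. ALU→r7 ⇒ no(FU)  {0A/0Mu/1Ld/1B | 1r 1w}
  5. ALU→r7 ⇒ no(FU)  {0A/0Mu/1Ld/1B | 1r 1w}
  6. MEM→r6 ⇒ go  {0A/0Mu/0Ld/1B | 0r 0w}
  7. BR ⇒ no(RD_PORT)  {0A/0Mu/0Ld/1B | 0r 0w}

issued = [0, 1, 2, 6]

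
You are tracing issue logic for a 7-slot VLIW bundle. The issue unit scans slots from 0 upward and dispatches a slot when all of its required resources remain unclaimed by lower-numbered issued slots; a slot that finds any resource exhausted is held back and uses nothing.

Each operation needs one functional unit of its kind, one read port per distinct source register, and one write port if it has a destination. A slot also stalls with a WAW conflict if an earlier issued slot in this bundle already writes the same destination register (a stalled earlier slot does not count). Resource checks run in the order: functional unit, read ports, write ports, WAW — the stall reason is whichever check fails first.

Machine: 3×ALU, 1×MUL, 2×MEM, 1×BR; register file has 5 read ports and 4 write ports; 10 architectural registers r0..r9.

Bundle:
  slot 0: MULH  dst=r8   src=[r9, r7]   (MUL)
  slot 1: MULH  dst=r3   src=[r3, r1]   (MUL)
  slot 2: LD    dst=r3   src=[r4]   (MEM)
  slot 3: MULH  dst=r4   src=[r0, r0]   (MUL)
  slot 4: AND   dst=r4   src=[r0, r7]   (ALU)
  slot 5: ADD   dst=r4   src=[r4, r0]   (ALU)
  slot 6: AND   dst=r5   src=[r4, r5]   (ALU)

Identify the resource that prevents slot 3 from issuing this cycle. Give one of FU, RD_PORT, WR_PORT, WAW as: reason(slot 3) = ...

slot 0 (MUL): ISSUE — free A3,Mu0,Ld2,B1 rp3 wp3
slot 1 (MUL): stall FU — free A3,Mu0,Ld2,B1 rp3 wp3
slot 2 (MEM): ISSUE — free A3,Mu0,Ld1,B1 rp2 wp2
slot 3 (MUL): stall FU — free A3,Mu0,Ld1,B1 rp2 wp2
slot 4 (ALU): ISSUE — free A2,Mu0,Ld1,B1 rp0 wp1
slot 5 (ALU): stall RD_PORT — free A2,Mu0,Ld1,B1 rp0 wp1
slot 6 (ALU): stall RD_PORT — free A2,Mu0,Ld1,B1 rp0 wp1

reason(slot 3) = FU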